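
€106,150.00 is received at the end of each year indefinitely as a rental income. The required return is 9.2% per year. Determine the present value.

€1,153,804.35

Periodic rate r = 0.092 per year.
Level perpetuity: PV = PMT / r = 106,150 / (0.092) = €1,153,804.35.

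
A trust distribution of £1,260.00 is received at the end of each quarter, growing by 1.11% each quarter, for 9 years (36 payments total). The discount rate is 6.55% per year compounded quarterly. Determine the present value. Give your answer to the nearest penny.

Periodic rate r = 0.0655/4 per quarter; n is counted in quarters.
Growing ordinary annuity: PV = PMT₁ × [1 − ((1+g)/(1+r))^n] / (r − g) = 1,260 × [1 − ((1+0.0111)/(1+r))^36] / (r − 0.0111) = £40,804.29.

£40,804.29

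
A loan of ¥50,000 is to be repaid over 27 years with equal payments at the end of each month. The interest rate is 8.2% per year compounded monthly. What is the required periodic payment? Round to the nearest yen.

Level ordinary annuity; solve PV = PMT × [(1 − (1+r)^−n)/r] for PMT.
Periodic rate r = 0.082/12 per month; n is counted in months.
With n = 324: PMT = 50,000 / ([(1 − (1+r)^−n)/r]) = ¥384

¥384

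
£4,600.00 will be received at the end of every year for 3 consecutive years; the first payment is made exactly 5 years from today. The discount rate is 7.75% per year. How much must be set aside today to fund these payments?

£8,834.49

Ordinary annuity of 3 payments, first payment at period 5.
Periodic rate r = 0.0775 per year.
The ordinary-annuity PV formula values the stream one period before the first payment (period 4); discount that back 4 periods:
PV₀ = 4,600 × [1 − (1+r)^−3] / r × (1+r)^−4 = £8,834.49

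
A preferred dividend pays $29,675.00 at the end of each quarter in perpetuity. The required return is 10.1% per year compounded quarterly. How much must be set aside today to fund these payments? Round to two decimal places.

Periodic rate r = 0.101/4 per quarter.
Level perpetuity: PV = PMT / r = 29,675 / (0.101/4) = $1,175,247.52.

$1,175,247.52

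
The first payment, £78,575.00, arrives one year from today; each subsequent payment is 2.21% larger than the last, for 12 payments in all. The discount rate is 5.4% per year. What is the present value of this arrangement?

Periodic rate r = 0.054 per year.
Growing ordinary annuity: PV = PMT₁ × [1 − ((1+g)/(1+r))^n] / (r − g) = 78,575 × [1 − ((1+0.0221)/(1+r))^12] / (r − 0.0221) = £759,725.38.

£759,725.38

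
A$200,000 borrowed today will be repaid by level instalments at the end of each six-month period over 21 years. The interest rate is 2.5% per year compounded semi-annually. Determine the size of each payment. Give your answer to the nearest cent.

A$6,149.81

Level ordinary annuity; solve PV = PMT × [(1 − (1+r)^−n)/r] for PMT.
Periodic rate r = 0.025/2 per half-year; n is counted in half-years.
With n = 42: PMT = 200,000 / ([(1 − (1+r)^−n)/r]) = A$6,149.81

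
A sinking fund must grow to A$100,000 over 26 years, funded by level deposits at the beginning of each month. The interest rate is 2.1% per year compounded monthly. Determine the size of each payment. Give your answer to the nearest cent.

A$240.79

Level annuity due; solve FV = PMT × [((1+r)^n − 1)/r] × (1+r) for PMT.
Periodic rate r = 0.021/12 per month; n is counted in months.
With n = 312: PMT = 100,000 / ([((1+r)^n − 1)/r] × (1+r)) = A$240.79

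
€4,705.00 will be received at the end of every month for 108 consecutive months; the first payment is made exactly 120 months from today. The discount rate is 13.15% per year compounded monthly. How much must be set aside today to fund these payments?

€81,198.69

Ordinary annuity of 108 payments, first payment at period 120.
Periodic rate r = 0.1315/12 per month; n is counted in months.
The ordinary-annuity PV formula values the stream one period before the first payment (period 119); discount that back 119 periods:
PV₀ = 4,705 × [1 − (1+r)^−108] / r × (1+r)^−119 = €81,198.69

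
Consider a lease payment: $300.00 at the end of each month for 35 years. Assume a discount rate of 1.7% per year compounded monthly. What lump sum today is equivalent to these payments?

This is an ordinary annuity: 420 payments of $300.00 at the end of each month.
Periodic rate r = 0.017/12 per month; n is counted in months.
PV = PMT × [(1 − (1+r)^−n)/r] = 300 × [1 − (1+r)^−420] / r = $94,914.03

$94,914.03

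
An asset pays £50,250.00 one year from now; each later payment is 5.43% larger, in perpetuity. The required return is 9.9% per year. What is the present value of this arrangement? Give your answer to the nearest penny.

Periodic rate r = 0.099 per year.
Growing perpetuity (Gordon): PV = PMT₁ / (r − g) = 50,250 / (r − 0.0543) = £1,124,161.07.

£1,124,161.07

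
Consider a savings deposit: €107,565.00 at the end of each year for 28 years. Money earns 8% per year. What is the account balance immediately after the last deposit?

This is an ordinary annuity: 28 deposits of €107,565.00 at the end of each year.
Periodic rate r = 0.08 per year.
FV = PMT × [((1+r)^n − 1)/r] = 107,565 × [(1+r)^28 − 1] / r = €10,255,121.23

€10,255,121.23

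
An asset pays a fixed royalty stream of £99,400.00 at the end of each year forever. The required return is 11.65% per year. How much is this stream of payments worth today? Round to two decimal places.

Periodic rate r = 0.1165 per year.
Level perpetuity: PV = PMT / r = 99,400 / (0.1165) = £853,218.88.

£853,218.88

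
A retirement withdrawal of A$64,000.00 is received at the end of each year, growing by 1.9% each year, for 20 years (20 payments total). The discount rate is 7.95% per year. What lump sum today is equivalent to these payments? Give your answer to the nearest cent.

A$724,075.05

Periodic rate r = 0.0795 per year.
Growing ordinary annuity: PV = PMT₁ × [1 − ((1+g)/(1+r))^n] / (r − g) = 64,000 × [1 − ((1+0.019)/(1+r))^20] / (r − 0.019) = A$724,075.05.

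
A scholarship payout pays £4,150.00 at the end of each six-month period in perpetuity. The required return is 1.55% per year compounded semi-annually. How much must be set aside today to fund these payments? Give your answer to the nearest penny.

Periodic rate r = 0.0155/2 per half-year.
Level perpetuity: PV = PMT / r = 4,150 / (0.0155/2) = £535,483.87.

£535,483.87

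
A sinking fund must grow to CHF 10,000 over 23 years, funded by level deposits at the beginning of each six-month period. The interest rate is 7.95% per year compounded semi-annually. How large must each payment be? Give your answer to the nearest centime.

CHF 76.34

Level annuity due; solve FV = PMT × [((1+r)^n − 1)/r] × (1+r) for PMT.
Periodic rate r = 0.0795/2 per half-year; n is counted in half-years.
With n = 46: PMT = 10,000 / ([((1+r)^n − 1)/r] × (1+r)) = CHF 76.34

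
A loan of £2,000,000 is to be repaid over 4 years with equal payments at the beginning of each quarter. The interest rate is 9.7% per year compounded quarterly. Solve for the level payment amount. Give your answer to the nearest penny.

£148,699.29

Level annuity due; solve PV = PMT × [(1 − (1+r)^−n)/r] × (1+r) for PMT.
Periodic rate r = 0.097/4 per quarter; n is counted in quarters.
With n = 16: PMT = 2,000,000 / ([(1 − (1+r)^−n)/r] × (1+r)) = £148,699.29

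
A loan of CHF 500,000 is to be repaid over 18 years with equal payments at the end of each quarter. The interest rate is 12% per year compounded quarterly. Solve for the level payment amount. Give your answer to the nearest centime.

Level ordinary annuity; solve PV = PMT × [(1 − (1+r)^−n)/r] for PMT.
Periodic rate r = 0.12/4 per quarter; n is counted in quarters.
With n = 72: PMT = 500,000 / ([(1 − (1+r)^−n)/r]) = CHF 17,027.02

CHF 17,027.02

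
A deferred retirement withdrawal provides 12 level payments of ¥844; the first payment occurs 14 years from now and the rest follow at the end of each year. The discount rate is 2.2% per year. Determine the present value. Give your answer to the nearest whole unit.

¥6,644

Ordinary annuity of 12 payments, first payment at period 14.
Periodic rate r = 0.022 per year.
The ordinary-annuity PV formula values the stream one period before the first payment (period 13); discount that back 13 periods:
PV₀ = 844 × [1 − (1+r)^−12] / r × (1+r)^−13 = ¥6,644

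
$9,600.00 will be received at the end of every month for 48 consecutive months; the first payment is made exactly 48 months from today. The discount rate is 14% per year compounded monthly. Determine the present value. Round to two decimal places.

Ordinary annuity of 48 payments, first payment at period 48.
Periodic rate r = 0.14/12 per month; n is counted in months.
The ordinary-annuity PV formula values the stream one period before the first payment (period 47); discount that back 47 periods:
PV₀ = 9,600 × [1 − (1+r)^−48] / r × (1+r)^−47 = $203,670.38

$203,670.38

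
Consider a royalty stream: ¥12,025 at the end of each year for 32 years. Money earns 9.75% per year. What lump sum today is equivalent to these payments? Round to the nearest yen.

This is an ordinary annuity: 32 payments of ¥12,025 at the end of each year.
Periodic rate r = 0.0975 per year.
PV = PMT × [(1 − (1+r)^−n)/r] = 12,025 × [1 − (1+r)^−32] / r = ¥117,051

¥117,051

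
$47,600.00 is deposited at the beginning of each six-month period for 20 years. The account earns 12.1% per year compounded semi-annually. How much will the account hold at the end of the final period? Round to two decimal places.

This is an annuity due: 40 deposits of $47,600.00 at the beginning of each six-month period.
Periodic rate r = 0.121/2 per half-year; n is counted in half-years.
FV = PMT × [((1+r)^n − 1)/r] × (1+r) = 47,600 × [(1+r)^40 − 1] / r × (1+r) = $7,911,214.18

$7,911,214.18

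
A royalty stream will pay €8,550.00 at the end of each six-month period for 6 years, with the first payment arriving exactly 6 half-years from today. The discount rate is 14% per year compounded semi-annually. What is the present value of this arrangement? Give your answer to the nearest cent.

€48,418.87

Ordinary annuity of 12 payments, first payment at period 6.
Periodic rate r = 0.14/2 per half-year; n is counted in half-years.
The ordinary-annuity PV formula values the stream one period before the first payment (period 5); discount that back 5 periods:
PV₀ = 8,550 × [1 − (1+r)^−12] / r × (1+r)^−5 = €48,418.87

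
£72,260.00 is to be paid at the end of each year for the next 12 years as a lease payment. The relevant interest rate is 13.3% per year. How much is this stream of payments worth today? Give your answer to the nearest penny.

This is an ordinary annuity: 12 payments of £72,260.00 at the end of each year.
Periodic rate r = 0.133 per year.
PV = PMT × [(1 − (1+r)^−n)/r] = 72,260 × [1 − (1+r)^−12] / r = £421,889.06

£421,889.06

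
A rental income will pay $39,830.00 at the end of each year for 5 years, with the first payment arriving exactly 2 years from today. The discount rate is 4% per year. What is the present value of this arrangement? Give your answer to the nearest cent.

Ordinary annuity of 5 payments, first payment at period 2.
Periodic rate r = 0.04 per year.
The ordinary-annuity PV formula values the stream one period before the first payment (period 1); discount that back 1 periods:
PV₀ = 39,830 × [1 − (1+r)^−5] / r × (1+r)^−1 = $170,496.23

$170,496.23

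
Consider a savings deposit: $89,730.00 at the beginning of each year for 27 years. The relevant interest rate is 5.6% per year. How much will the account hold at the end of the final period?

$5,675,774.39

This is an annuity due: 27 deposits of $89,730.00 at the beginning of each year.
Periodic rate r = 0.056 per year.
FV = PMT × [((1+r)^n − 1)/r] × (1+r) = 89,730 × [(1+r)^27 − 1] / r × (1+r) = $5,675,774.39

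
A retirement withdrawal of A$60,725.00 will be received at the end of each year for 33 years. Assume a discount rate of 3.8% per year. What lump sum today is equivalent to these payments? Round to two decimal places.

A$1,131,290.36

This is an ordinary annuity: 33 payments of A$60,725.00 at the end of each year.
Periodic rate r = 0.038 per year.
PV = PMT × [(1 − (1+r)^−n)/r] = 60,725 × [1 − (1+r)^−33] / r = A$1,131,290.36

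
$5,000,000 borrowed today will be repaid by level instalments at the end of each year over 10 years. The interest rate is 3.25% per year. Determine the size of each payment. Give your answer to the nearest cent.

Level ordinary annuity; solve PV = PMT × [(1 − (1+r)^−n)/r] for PMT.
Periodic rate r = 0.0325 per year.
With n = 10: PMT = 5,000,000 / ([(1 − (1+r)^−n)/r]) = $593,655.36

$593,655.36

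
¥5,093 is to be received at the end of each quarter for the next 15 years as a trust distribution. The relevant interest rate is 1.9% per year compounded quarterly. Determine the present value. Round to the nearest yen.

This is an ordinary annuity: 60 payments of ¥5,093 at the end of each quarter.
Periodic rate r = 0.019/4 per quarter; n is counted in quarters.
PV = PMT × [(1 − (1+r)^−n)/r] = 5,093 × [1 − (1+r)^−60] / r = ¥265,349

¥265,349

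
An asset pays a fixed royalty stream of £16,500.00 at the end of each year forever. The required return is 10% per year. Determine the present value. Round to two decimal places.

£165,000.00

Periodic rate r = 0.1 per year.
Level perpetuity: PV = PMT / r = 16,500 / (0.1) = £165,000.00.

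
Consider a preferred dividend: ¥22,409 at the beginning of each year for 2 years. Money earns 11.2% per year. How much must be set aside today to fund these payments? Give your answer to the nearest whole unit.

¥42,561

This is an annuity due: 2 payments of ¥22,409 at the beginning of each year.
Periodic rate r = 0.112 per year.
PV = PMT × [(1 − (1+r)^−n)/r] × (1+r) = 22,409 × [1 − (1+r)^−2] / r × (1+r) = ¥42,561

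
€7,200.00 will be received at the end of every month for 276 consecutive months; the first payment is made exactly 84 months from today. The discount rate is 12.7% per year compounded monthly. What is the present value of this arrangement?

Ordinary annuity of 276 payments, first payment at period 84.
Periodic rate r = 0.127/12 per month; n is counted in months.
The ordinary-annuity PV formula values the stream one period before the first payment (period 83); discount that back 83 periods:
PV₀ = 7,200 × [1 − (1+r)^−276] / r × (1+r)^−83 = €268,402.60

€268,402.60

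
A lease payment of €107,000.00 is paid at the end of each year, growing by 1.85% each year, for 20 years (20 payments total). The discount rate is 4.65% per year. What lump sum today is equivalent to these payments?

€1,599,849.58

Periodic rate r = 0.0465 per year.
Growing ordinary annuity: PV = PMT₁ × [1 − ((1+g)/(1+r))^n] / (r − g) = 107,000 × [1 − ((1+0.0185)/(1+r))^20] / (r − 0.0185) = €1,599,849.58.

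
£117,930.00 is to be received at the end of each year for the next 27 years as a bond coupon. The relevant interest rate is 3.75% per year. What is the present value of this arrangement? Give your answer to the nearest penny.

£1,980,903.97

This is an ordinary annuity: 27 payments of £117,930.00 at the end of each year.
Periodic rate r = 0.0375 per year.
PV = PMT × [(1 − (1+r)^−n)/r] = 117,930 × [1 − (1+r)^−27] / r = £1,980,903.97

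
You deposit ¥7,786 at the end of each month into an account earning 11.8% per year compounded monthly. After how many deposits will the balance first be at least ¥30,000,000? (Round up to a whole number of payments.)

375 payments

Periodic rate r = 0.118/12 per month; n is counted in months.
Ordinary annuity FV: 30,000,000 = 7,786 × [((1+r)^n − 1)/r].
(1+r)^n = 1 + 30,000,000 × r / 7,786, so n = ln(1 + 30,000,000·r/7,786) / ln(1+r) = 374.10.
Round up to a whole number of payments: n = 375.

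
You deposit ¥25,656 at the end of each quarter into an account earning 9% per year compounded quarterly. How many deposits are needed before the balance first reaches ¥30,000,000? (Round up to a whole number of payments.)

Periodic rate r = 0.09/4 per quarter; n is counted in quarters.
Ordinary annuity FV: 30,000,000 = 25,656 × [((1+r)^n − 1)/r].
(1+r)^n = 1 + 30,000,000 × r / 25,656, so n = ln(1 + 30,000,000·r/25,656) / ln(1+r) = 148.64.
Round up to a whole number of payments: n = 149.

149 payments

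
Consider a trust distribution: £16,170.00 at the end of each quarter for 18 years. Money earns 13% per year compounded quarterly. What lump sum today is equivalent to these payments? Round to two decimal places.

This is an ordinary annuity: 72 payments of £16,170.00 at the end of each quarter.
Periodic rate r = 0.13/4 per quarter; n is counted in quarters.
PV = PMT × [(1 − (1+r)^−n)/r] = 16,170 × [1 − (1+r)^−72] / r = £447,794.28

£447,794.28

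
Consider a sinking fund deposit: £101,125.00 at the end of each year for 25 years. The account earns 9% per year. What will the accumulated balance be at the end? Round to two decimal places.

£8,565,378.13

This is an ordinary annuity: 25 deposits of £101,125.00 at the end of each year.
Periodic rate r = 0.09 per year.
FV = PMT × [((1+r)^n − 1)/r] = 101,125 × [(1+r)^25 − 1] / r = £8,565,378.13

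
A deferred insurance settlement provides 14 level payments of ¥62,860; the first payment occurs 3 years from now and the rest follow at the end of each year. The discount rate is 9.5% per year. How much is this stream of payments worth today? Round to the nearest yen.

Ordinary annuity of 14 payments, first payment at period 3.
Periodic rate r = 0.095 per year.
The ordinary-annuity PV formula values the stream one period before the first payment (period 2); discount that back 2 periods:
PV₀ = 62,860 × [1 − (1+r)^−14] / r × (1+r)^−2 = ¥396,961

¥396,961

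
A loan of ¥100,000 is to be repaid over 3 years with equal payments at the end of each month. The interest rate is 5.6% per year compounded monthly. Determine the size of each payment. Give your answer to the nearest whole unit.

¥3,024

Level ordinary annuity; solve PV = PMT × [(1 − (1+r)^−n)/r] for PMT.
Periodic rate r = 0.056/12 per month; n is counted in months.
With n = 36: PMT = 100,000 / ([(1 − (1+r)^−n)/r]) = ¥3,024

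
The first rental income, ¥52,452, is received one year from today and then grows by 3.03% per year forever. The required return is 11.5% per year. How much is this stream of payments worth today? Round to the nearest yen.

¥619,268

Periodic rate r = 0.115 per year.
Growing perpetuity (Gordon): PV = PMT₁ / (r − g) = 52,452 / (r − 0.0303) = ¥619,268.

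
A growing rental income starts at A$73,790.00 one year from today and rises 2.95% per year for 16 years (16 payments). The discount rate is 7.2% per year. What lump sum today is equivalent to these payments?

Periodic rate r = 0.072 per year.
Growing ordinary annuity: PV = PMT₁ × [1 − ((1+g)/(1+r))^n] / (r − g) = 73,790 × [1 − ((1+0.0295)/(1+r))^16] / (r − 0.0295) = A$827,340.47.

A$827,340.47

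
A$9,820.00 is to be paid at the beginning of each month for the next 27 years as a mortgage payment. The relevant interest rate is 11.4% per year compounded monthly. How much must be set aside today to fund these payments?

This is an annuity due: 324 payments of A$9,820.00 at the beginning of each month.
Periodic rate r = 0.114/12 per month; n is counted in months.
PV = PMT × [(1 − (1+r)^−n)/r] × (1+r) = 9,820 × [1 − (1+r)^−324] / r × (1+r) = A$994,746.26

A$994,746.26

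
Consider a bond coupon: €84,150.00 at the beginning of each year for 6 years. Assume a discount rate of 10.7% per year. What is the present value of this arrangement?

€397,521.16

This is an annuity due: 6 payments of €84,150.00 at the beginning of each year.
Periodic rate r = 0.107 per year.
PV = PMT × [(1 − (1+r)^−n)/r] × (1+r) = 84,150 × [1 − (1+r)^−6] / r × (1+r) = €397,521.16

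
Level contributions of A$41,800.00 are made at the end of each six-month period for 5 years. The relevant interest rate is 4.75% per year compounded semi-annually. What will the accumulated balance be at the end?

This is an ordinary annuity: 10 deposits of A$41,800.00 at the end of each six-month period.
Periodic rate r = 0.0475/2 per half-year; n is counted in half-years.
FV = PMT × [((1+r)^n − 1)/r] = 41,800 × [(1+r)^10 − 1] / r = A$465,624.10

A$465,624.10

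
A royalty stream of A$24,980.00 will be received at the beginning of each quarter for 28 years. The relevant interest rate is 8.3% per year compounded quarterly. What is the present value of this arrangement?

This is an annuity due: 112 payments of A$24,980.00 at the beginning of each quarter.
Periodic rate r = 0.083/4 per quarter; n is counted in quarters.
PV = PMT × [(1 − (1+r)^−n)/r] × (1+r) = 24,980 × [1 − (1+r)^−112] / r × (1+r) = A$1,105,660.53

A$1,105,660.53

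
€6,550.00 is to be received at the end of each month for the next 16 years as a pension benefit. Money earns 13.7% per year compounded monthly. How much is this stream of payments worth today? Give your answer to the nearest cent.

€508,841.01

This is an ordinary annuity: 192 payments of €6,550.00 at the end of each month.
Periodic rate r = 0.137/12 per month; n is counted in months.
PV = PMT × [(1 − (1+r)^−n)/r] = 6,550 × [1 − (1+r)^−192] / r = €508,841.01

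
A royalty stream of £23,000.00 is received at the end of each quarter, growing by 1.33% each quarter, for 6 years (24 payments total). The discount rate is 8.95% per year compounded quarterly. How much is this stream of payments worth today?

£488,231.32

Periodic rate r = 0.0895/4 per quarter; n is counted in quarters.
Growing ordinary annuity: PV = PMT₁ × [1 − ((1+g)/(1+r))^n] / (r − g) = 23,000 × [1 − ((1+0.0133)/(1+r))^24] / (r − 0.0133) = £488,231.32.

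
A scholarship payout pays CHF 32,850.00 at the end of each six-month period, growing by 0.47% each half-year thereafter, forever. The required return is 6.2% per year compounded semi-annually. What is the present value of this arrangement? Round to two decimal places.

CHF 1,249,049.43

Periodic rate r = 0.062/2 per half-year.
Growing perpetuity (Gordon): PV = PMT₁ / (r − g) = 32,850 / (r − 0.0047) = CHF 1,249,049.43.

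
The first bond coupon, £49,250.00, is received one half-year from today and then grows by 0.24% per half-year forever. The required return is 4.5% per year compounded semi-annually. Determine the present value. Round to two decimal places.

Periodic rate r = 0.045/2 per half-year.
Growing perpetuity (Gordon): PV = PMT₁ / (r − g) = 49,250 / (r − 0.0024) = £2,450,248.76.

£2,450,248.76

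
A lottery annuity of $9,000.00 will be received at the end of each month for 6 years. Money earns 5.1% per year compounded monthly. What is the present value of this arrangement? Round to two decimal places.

$557,228.63

This is an ordinary annuity: 72 payments of $9,000.00 at the end of each month.
Periodic rate r = 0.051/12 per month; n is counted in months.
PV = PMT × [(1 − (1+r)^−n)/r] = 9,000 × [1 − (1+r)^−72] / r = $557,228.63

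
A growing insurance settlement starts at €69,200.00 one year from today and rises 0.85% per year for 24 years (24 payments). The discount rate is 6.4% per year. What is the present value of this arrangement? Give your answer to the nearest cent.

Periodic rate r = 0.064 per year.
Growing ordinary annuity: PV = PMT₁ × [1 − ((1+g)/(1+r))^n] / (r − g) = 69,200 × [1 − ((1+0.0085)/(1+r))^24] / (r − 0.0085) = €902,151.28.

€902,151.28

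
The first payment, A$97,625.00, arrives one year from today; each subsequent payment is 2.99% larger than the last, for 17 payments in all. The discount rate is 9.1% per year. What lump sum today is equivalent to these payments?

Periodic rate r = 0.091 per year.
Growing ordinary annuity: PV = PMT₁ × [1 − ((1+g)/(1+r))^n] / (r − g) = 97,625 × [1 − ((1+0.0299)/(1+r))^17] / (r − 0.0299) = A$997,978.62.

A$997,978.62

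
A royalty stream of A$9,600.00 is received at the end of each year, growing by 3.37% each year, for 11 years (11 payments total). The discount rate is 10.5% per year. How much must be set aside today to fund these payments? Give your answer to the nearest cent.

Periodic rate r = 0.105 per year.
Growing ordinary annuity: PV = PMT₁ × [1 − ((1+g)/(1+r))^n] / (r − g) = 9,600 × [1 − ((1+0.0337)/(1+r))^11] / (r − 0.0337) = A$69,997.15.

A$69,997.15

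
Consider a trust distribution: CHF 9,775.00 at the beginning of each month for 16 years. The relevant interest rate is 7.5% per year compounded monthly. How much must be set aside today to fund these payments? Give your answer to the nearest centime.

This is an annuity due: 192 payments of CHF 9,775.00 at the beginning of each month.
Periodic rate r = 0.075/12 per month; n is counted in months.
PV = PMT × [(1 − (1+r)^−n)/r] × (1+r) = 9,775 × [1 − (1+r)^−192] / r × (1+r) = CHF 1,097,989.60

CHF 1,097,989.60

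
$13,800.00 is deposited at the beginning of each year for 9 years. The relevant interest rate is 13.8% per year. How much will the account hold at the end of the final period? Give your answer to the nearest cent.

$250,469.34

This is an annuity due: 9 deposits of $13,800.00 at the beginning of each year.
Periodic rate r = 0.138 per year.
FV = PMT × [((1+r)^n − 1)/r] × (1+r) = 13,800 × [(1+r)^9 − 1] / r × (1+r) = $250,469.34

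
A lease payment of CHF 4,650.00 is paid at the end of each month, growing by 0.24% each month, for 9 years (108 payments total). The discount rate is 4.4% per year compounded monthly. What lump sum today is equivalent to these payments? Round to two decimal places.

CHF 468,038.99

Periodic rate r = 0.044/12 per month; n is counted in months.
Growing ordinary annuity: PV = PMT₁ × [1 − ((1+g)/(1+r))^n] / (r − g) = 4,650 × [1 − ((1+0.0024)/(1+r))^108] / (r − 0.0024) = CHF 468,038.99.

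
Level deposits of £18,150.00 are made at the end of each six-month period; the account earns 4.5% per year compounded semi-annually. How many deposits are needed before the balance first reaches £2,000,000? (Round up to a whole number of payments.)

Periodic rate r = 0.045/2 per half-year; n is counted in half-years.
Ordinary annuity FV: 2,000,000 = 18,150 × [((1+r)^n − 1)/r].
(1+r)^n = 1 + 2,000,000 × r / 18,150, so n = ln(1 + 2,000,000·r/18,150) / ln(1+r) = 56.04.
Round up to a whole number of payments: n = 57.

57 payments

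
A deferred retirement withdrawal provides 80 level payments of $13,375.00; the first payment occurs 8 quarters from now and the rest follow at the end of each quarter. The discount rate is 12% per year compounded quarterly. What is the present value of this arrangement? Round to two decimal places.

Ordinary annuity of 80 payments, first payment at period 8.
Periodic rate r = 0.12/4 per quarter; n is counted in quarters.
The ordinary-annuity PV formula values the stream one period before the first payment (period 7); discount that back 7 periods:
PV₀ = 13,375 × [1 − (1+r)^−80] / r × (1+r)^−7 = $328,436.29

$328,436.29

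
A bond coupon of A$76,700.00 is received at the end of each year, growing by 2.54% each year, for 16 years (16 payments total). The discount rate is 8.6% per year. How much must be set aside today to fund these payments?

A$760,621.72

Periodic rate r = 0.086 per year.
Growing ordinary annuity: PV = PMT₁ × [1 − ((1+g)/(1+r))^n] / (r − g) = 76,700 × [1 − ((1+0.0254)/(1+r))^16] / (r − 0.0254) = A$760,621.72.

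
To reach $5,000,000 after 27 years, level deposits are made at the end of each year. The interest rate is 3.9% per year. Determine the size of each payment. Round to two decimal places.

$107,768.14

Level ordinary annuity; solve FV = PMT × [((1+r)^n − 1)/r] for PMT.
Periodic rate r = 0.039 per year.
With n = 27: PMT = 5,000,000 / ([((1+r)^n − 1)/r]) = $107,768.14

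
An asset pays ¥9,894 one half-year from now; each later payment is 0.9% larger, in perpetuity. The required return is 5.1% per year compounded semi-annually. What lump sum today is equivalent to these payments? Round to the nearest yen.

¥599,636

Periodic rate r = 0.051/2 per half-year.
Growing perpetuity (Gordon): PV = PMT₁ / (r − g) = 9,894 / (r − 0.009) = ¥599,636.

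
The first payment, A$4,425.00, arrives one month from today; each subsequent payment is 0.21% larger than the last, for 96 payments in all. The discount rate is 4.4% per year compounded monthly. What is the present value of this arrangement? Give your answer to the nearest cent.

A$393,347.17

Periodic rate r = 0.044/12 per month; n is counted in months.
Growing ordinary annuity: PV = PMT₁ × [1 − ((1+g)/(1+r))^n] / (r − g) = 4,425 × [1 − ((1+0.0021)/(1+r))^96] / (r − 0.0021) = A$393,347.17.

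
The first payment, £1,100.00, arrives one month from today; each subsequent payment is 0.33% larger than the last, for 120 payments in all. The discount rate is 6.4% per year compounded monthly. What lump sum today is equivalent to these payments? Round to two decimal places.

£116,684.93

Periodic rate r = 0.064/12 per month; n is counted in months.
Growing ordinary annuity: PV = PMT₁ × [1 − ((1+g)/(1+r))^n] / (r − g) = 1,100 × [1 − ((1+0.0033)/(1+r))^120] / (r − 0.0033) = £116,684.93.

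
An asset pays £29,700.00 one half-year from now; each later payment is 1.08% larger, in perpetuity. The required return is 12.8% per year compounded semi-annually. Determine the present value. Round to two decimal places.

£558,270.68

Periodic rate r = 0.128/2 per half-year.
Growing perpetuity (Gordon): PV = PMT₁ / (r − g) = 29,700 / (r − 0.0108) = £558,270.68.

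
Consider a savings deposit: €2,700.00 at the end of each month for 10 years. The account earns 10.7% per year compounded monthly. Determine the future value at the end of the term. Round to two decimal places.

€575,807.59

This is an ordinary annuity: 120 deposits of €2,700.00 at the end of each month.
Periodic rate r = 0.107/12 per month; n is counted in months.
FV = PMT × [((1+r)^n − 1)/r] = 2,700 × [(1+r)^120 − 1] / r = €575,807.59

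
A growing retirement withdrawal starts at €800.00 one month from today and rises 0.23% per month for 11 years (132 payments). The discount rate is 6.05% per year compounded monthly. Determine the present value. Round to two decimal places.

Periodic rate r = 0.0605/12 per month; n is counted in months.
Growing ordinary annuity: PV = PMT₁ × [1 − ((1+g)/(1+r))^n] / (r − g) = 800 × [1 − ((1+0.0023)/(1+r))^132] / (r − 0.0023) = €88,333.38.

€88,333.38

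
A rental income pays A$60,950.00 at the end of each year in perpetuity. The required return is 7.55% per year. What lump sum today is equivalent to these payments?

Periodic rate r = 0.0755 per year.
Level perpetuity: PV = PMT / r = 60,950 / (0.0755) = A$807,284.77.

A$807,284.77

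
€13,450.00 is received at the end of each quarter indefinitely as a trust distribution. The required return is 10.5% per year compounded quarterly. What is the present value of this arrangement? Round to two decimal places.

€512,380.95

Periodic rate r = 0.105/4 per quarter.
Level perpetuity: PV = PMT / r = 13,450 / (0.105/4) = €512,380.95.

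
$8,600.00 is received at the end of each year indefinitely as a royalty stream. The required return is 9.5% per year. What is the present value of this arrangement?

Periodic rate r = 0.095 per year.
Level perpetuity: PV = PMT / r = 8,600 / (0.095) = $90,526.32.

$90,526.32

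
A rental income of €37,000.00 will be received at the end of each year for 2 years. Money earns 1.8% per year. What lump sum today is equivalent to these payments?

€72,048.90

This is an ordinary annuity: 2 payments of €37,000.00 at the end of each year.
Periodic rate r = 0.018 per year.
PV = PMT × [(1 − (1+r)^−n)/r] = 37,000 × [1 − (1+r)^−2] / r = €72,048.90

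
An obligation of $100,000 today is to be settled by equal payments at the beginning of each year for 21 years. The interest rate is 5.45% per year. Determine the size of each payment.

$7,692.24

Level annuity due; solve PV = PMT × [(1 − (1+r)^−n)/r] × (1+r) for PMT.
Periodic rate r = 0.0545 per year.
With n = 21: PMT = 100,000 / ([(1 − (1+r)^−n)/r] × (1+r)) = $7,692.24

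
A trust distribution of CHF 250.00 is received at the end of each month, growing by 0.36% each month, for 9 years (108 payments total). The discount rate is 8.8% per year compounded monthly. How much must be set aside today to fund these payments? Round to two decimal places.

CHF 22,122.02

Periodic rate r = 0.088/12 per month; n is counted in months.
Growing ordinary annuity: PV = PMT₁ × [1 − ((1+g)/(1+r))^n] / (r − g) = 250 × [1 − ((1+0.0036)/(1+r))^108] / (r − 0.0036) = CHF 22,122.02.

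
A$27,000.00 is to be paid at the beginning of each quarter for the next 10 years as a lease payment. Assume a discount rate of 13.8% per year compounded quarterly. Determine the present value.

This is an annuity due: 40 payments of A$27,000.00 at the beginning of each quarter.
Periodic rate r = 0.138/4 per quarter; n is counted in quarters.
PV = PMT × [(1 − (1+r)^−n)/r] × (1+r) = 27,000 × [1 − (1+r)^−40] / r × (1+r) = A$601,133.03

A$601,133.03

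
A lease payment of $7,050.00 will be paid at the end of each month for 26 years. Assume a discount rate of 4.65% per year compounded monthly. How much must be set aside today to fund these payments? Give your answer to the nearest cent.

This is an ordinary annuity: 312 payments of $7,050.00 at the end of each month.
Periodic rate r = 0.0465/12 per month; n is counted in months.
PV = PMT × [(1 − (1+r)^−n)/r] = 7,050 × [1 − (1+r)^−312] / r = $1,275,015.06

$1,275,015.06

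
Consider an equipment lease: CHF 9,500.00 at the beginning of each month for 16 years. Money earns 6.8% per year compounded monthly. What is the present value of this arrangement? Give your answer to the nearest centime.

CHF 1,116,237.63

This is an annuity due: 192 payments of CHF 9,500.00 at the beginning of each month.
Periodic rate r = 0.068/12 per month; n is counted in months.
PV = PMT × [(1 − (1+r)^−n)/r] × (1+r) = 9,500 × [1 − (1+r)^−192] / r × (1+r) = CHF 1,116,237.63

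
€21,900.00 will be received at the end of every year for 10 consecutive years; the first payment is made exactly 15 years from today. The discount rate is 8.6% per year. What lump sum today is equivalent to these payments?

€45,069.94

Ordinary annuity of 10 payments, first payment at period 15.
Periodic rate r = 0.086 per year.
The ordinary-annuity PV formula values the stream one period before the first payment (period 14); discount that back 14 periods:
PV₀ = 21,900 × [1 − (1+r)^−10] / r × (1+r)^−14 = €45,069.94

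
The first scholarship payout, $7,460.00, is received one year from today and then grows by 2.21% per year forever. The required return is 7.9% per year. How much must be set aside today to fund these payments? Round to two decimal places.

$131,107.21

Periodic rate r = 0.079 per year.
Growing perpetuity (Gordon): PV = PMT₁ / (r − g) = 7,460 / (r − 0.0221) = $131,107.21.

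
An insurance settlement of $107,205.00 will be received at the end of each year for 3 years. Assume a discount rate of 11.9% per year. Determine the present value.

$257,931.44

This is an ordinary annuity: 3 payments of $107,205.00 at the end of each year.
Periodic rate r = 0.119 per year.
PV = PMT × [(1 − (1+r)^−n)/r] = 107,205 × [1 − (1+r)^−3] / r = $257,931.44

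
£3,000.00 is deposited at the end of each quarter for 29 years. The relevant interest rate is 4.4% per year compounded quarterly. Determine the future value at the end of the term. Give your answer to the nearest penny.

£697,475.74

This is an ordinary annuity: 116 deposits of £3,000.00 at the end of each quarter.
Periodic rate r = 0.044/4 per quarter; n is counted in quarters.
FV = PMT × [((1+r)^n − 1)/r] = 3,000 × [(1+r)^116 − 1] / r = £697,475.74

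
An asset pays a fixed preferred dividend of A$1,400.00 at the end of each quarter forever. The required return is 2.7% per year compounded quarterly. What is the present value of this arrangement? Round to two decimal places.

A$207,407.41

Periodic rate r = 0.027/4 per quarter.
Level perpetuity: PV = PMT / r = 1,400 / (0.027/4) = A$207,407.41.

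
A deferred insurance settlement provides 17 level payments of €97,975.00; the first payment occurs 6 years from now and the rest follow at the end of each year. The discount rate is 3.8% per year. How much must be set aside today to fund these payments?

€1,004,676.28

Ordinary annuity of 17 payments, first payment at period 6.
Periodic rate r = 0.038 per year.
The ordinary-annuity PV formula values the stream one period before the first payment (period 5); discount that back 5 periods:
PV₀ = 97,975 × [1 − (1+r)^−17] / r × (1+r)^−5 = €1,004,676.28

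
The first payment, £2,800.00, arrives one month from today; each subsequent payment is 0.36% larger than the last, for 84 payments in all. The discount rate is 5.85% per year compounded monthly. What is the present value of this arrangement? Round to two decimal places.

£222,151.06

Periodic rate r = 0.0585/12 per month; n is counted in months.
Growing ordinary annuity: PV = PMT₁ × [1 − ((1+g)/(1+r))^n] / (r − g) = 2,800 × [1 − ((1+0.0036)/(1+r))^84] / (r − 0.0036) = £222,151.06.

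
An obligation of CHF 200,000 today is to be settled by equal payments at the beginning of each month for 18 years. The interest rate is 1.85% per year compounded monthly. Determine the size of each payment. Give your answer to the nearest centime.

CHF 1,087.66

Level annuity due; solve PV = PMT × [(1 − (1+r)^−n)/r] × (1+r) for PMT.
Periodic rate r = 0.0185/12 per month; n is counted in months.
With n = 216: PMT = 200,000 / ([(1 − (1+r)^−n)/r] × (1+r)) = CHF 1,087.66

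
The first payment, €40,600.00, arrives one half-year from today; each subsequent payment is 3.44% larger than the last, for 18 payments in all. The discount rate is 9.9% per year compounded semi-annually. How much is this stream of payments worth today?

€617,368.64

Periodic rate r = 0.099/2 per half-year; n is counted in half-years.
Growing ordinary annuity: PV = PMT₁ × [1 − ((1+g)/(1+r))^n] / (r − g) = 40,600 × [1 − ((1+0.0344)/(1+r))^18] / (r − 0.0344) = €617,368.64.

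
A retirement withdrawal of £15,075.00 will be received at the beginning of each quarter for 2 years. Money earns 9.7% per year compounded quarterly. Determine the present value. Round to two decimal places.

This is an annuity due: 8 payments of £15,075.00 at the beginning of each quarter.
Periodic rate r = 0.097/4 per quarter; n is counted in quarters.
PV = PMT × [(1 − (1+r)^−n)/r] × (1+r) = 15,075 × [1 − (1+r)^−8] / r × (1+r) = £111,065.89

£111,065.89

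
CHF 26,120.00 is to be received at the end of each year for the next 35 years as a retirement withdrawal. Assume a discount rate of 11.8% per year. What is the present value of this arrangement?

This is an ordinary annuity: 35 payments of CHF 26,120.00 at the end of each year.
Periodic rate r = 0.118 per year.
PV = PMT × [(1 − (1+r)^−n)/r] = 26,120 × [1 − (1+r)^−35] / r = CHF 216,892.92

CHF 216,892.92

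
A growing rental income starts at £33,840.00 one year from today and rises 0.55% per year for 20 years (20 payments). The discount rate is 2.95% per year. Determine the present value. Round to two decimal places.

£530,302.03

Periodic rate r = 0.0295 per year.
Growing ordinary annuity: PV = PMT₁ × [1 − ((1+g)/(1+r))^n] / (r − g) = 33,840 × [1 − ((1+0.0055)/(1+r))^20] / (r − 0.0055) = £530,302.03.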